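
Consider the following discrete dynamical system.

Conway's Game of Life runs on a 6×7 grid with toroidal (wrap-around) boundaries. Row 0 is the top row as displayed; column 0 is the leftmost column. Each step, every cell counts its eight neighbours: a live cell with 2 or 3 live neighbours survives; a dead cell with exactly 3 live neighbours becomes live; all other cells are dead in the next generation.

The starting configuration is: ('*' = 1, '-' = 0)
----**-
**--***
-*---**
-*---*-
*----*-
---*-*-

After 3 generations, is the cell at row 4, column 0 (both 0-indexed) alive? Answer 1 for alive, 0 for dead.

1

[0] ----**-
**--***
-*---**
-*---*-
*----*-
---*-*-
[1] *--*---
-*-----
-**----
-*--**-
-----*-
-----*-
[2] -------
**-----
***----
-**-**-
-----**
----*-*
[3] *------
*-*----
---*--*
--****-
*--*--*
------*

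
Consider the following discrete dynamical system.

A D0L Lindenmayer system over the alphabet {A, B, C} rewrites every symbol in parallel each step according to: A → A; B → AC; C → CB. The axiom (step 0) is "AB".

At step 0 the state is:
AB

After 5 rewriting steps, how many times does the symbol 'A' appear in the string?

gen 0: AB
gen 1: AAC
gen 2: AACB
gen 3: AACBAC
gen 4: AACBACACB
gen 5: AACBACACBACBAC

6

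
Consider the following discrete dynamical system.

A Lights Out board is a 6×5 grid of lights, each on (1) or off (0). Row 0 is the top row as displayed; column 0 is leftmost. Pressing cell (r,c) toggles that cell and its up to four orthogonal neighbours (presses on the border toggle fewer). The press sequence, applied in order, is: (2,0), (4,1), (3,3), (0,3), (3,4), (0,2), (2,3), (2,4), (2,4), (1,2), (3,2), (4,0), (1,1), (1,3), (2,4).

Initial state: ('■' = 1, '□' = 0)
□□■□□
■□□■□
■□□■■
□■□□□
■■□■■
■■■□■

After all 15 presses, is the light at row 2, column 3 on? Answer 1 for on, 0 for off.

1

0) □□■□□
■□□■□
■□□■■
□■□□□
■■□■■
■■■□■
1) □□■□□
□□□■□
□■□■■
■■□□□
■■□■■
■■■□■
2) □□■□□
□□□■□
□■□■■
■□□□□
□□■■■
■□■□■
3) □□■□□
□□□■□
□■□□■
■□■■■
□□■□■
■□■□■
4) □□□■■
□□□□□
□■□□■
■□■■■
□□■□■
■□■□■
5) □□□■■
□□□□□
□■□□□
■□■□□
□□■□□
■□■□■
6) □■■□■
□□■□□
□■□□□
■□■□□
□□■□□
■□■□■
7) □■■□■
□□■■□
□■■■■
■□■■□
□□■□□
■□■□■
8) □■■□■
□□■■■
□■■□□
■□■■■
□□■□□
■□■□■
9) □■■□■
□□■■□
□■■■■
■□■■□
□□■□□
■□■□■
10) □■□□■
□■□□□
□■□■■
■□■■□
□□■□□
■□■□■
11) □■□□■
□■□□□
□■■■■
■■□□□
□□□□□
■□■□■
12) □■□□■
□■□□□
□■■■■
□■□□□
■■□□□
□□■□■
13) □□□□■
■□■□□
□□■■■
□■□□□
■■□□□
□□■□■
14) □□□■■
■□□■■
□□■□■
□■□□□
■■□□□
□□■□■
15) □□□■■
■□□■□
□□■■□
□■□□■
■■□□□
□□■□■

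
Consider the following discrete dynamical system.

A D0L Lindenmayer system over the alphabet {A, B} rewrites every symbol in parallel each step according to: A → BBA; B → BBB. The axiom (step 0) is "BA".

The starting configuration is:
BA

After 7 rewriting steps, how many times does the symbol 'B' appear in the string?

4373

t=0: BA
t=1: BBBBBA
t=2: BBBBBBBBBBBBBBBBBA
t=3: BBBBBBBBBBBBBBBBBBBBBBBBBBBBBBBBBBBBBBBBBBBBBBBBBBBBBA
t=4: BBBBBBBBBBBBBBBBBBBBBBBBBBBBBBBBBBBBBBBBBBBBBBBBBBBBBBBBBB…BBBBBBBBBBBBBBBBBBBBBBBBBBBBBBBBBBBBBBBBBBBBBBBBBBBBBBBBBA  (len 162)
t=5: BBBBBBBBBBBBBBBBBBBBBBBBBBBBBBBBBBBBBBBBBBBBBBBBBBBBBBBBBB…BBBBBBBBBBBBBBBBBBBBBBBBBBBBBBBBBBBBBBBBBBBBBBBBBBBBBBBBBA  (len 486)
t=6: BBBBBBBBBBBBBBBBBBBBBBBBBBBBBBBBBBBBBBBBBBBBBBBBBBBBBBBBBB…BBBBBBBBBBBBBBBBBBBBBBBBBBBBBBBBBBBBBBBBBBBBBBBBBBBBBBBBBA  (len 1458)
t=7: BBBBBBBBBBBBBBBBBBBBBBBBBBBBBBBBBBBBBBBBBBBBBBBBBBBBBBBBBB…BBBBBBBBBBBBBBBBBBBBBBBBBBBBBBBBBBBBBBBBBBBBBBBBBBBBBBBBBA  (len 4374)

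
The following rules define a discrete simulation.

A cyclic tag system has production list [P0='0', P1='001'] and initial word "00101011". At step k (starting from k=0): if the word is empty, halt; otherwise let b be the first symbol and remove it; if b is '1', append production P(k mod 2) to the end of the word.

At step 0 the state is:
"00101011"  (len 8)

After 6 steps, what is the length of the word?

k=0  "00101011"  (len 8)
k=1  "0101011"  (len 7)
k=2  "101011"  (len 6)
k=3  "010110"  (len 6)
k=4  "10110"  (len 5)
k=5  "01100"  (len 5)
k=6  "1100"  (len 4)

4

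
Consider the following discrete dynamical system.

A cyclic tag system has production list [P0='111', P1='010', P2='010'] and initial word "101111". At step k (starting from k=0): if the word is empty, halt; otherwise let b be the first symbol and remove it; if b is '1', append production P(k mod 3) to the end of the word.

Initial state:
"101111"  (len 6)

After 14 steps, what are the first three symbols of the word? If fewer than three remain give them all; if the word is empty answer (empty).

gen 0: "101111"  (len 6)
gen 1: "01111111"  (len 8)
gen 2: "1111111"  (len 7)
gen 3: "111111010"  (len 9)
gen 4: "11111010111"  (len 11)
gen 5: "1111010111010"  (len 13)
gen 6: "111010111010010"  (len 15)
gen 7: "11010111010010111"  (len 17)
gen 8: "1010111010010111010"  (len 19)
gen 9: "010111010010111010010"  (len 21)
gen 10: "10111010010111010010"  (len 20)
gen 11: "0111010010111010010010"  (len 22)
gen 12: "111010010111010010010"  (len 21)
gen 13: "11010010111010010010111"  (len 23)
gen 14: "1010010111010010010111010"  (len 25)

101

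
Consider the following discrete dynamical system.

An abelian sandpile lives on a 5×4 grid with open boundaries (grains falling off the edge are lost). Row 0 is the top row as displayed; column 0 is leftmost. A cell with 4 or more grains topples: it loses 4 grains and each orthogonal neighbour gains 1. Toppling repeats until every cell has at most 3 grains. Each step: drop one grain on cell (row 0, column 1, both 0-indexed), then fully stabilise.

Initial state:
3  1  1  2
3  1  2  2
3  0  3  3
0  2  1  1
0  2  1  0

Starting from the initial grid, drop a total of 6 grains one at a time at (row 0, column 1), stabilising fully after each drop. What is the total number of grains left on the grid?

31

step 0: 3  1  1  2
3  1  2  2
3  0  3  3
0  2  1  1
0  2  1  0
step 1: 3  2  1  2
3  1  2  2
3  0  3  3
0  2  1  1
0  2  1  0
step 2: 3  3  1  2
3  1  2  2
3  0  3  3
0  2  1  1
0  2  1  0
step 3: 1  1  2  2
1  3  2  2
0  1  3  3
1  2  1  1
0  2  1  0
step 4: 1  2  2  2
1  3  2  2
0  1  3  3
1  2  1  1
0  2  1  0
step 5: 1  3  2  2
1  3  2  2
0  1  3  3
1  2  1  1
0  2  1  0
step 6: 2  1  3  2
2  0  3  2
0  2  3  3
1  2  1  1
0  2  1  0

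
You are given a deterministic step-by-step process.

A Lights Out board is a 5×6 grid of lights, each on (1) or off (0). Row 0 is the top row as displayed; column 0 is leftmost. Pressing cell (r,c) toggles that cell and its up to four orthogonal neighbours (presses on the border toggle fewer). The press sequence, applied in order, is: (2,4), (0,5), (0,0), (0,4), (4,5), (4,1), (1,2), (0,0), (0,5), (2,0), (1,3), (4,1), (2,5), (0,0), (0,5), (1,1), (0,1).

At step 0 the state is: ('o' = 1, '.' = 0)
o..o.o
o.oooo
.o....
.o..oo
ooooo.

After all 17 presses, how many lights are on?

18

gen 0: o..o.o
o.oooo
.o....
.o..oo
ooooo.
gen 1: o..o.o
o.oo.o
.o.ooo
.o...o
ooooo.
gen 2: o..oo.
o.oo..
.o.ooo
.o...o
ooooo.
gen 3: .o.oo.
..oo..
.o.ooo
.o...o
ooooo.
gen 4: .o...o
..ooo.
.o.ooo
.o...o
ooooo.
gen 5: .o...o
..ooo.
.o.ooo
.o....
oooo.o
gen 6: .o...o
..ooo.
.o.ooo
......
...o.o
gen 7: .oo..o
.o..o.
.ooooo
......
...o.o
gen 8: o.o..o
oo..o.
.ooooo
......
...o.o
gen 9: o.o.o.
oo..oo
.ooooo
......
...o.o
gen 10: o.o.o.
.o..oo
o.oooo
o.....
...o.o
gen 11: o.ooo.
.ooo.o
o.o.oo
o.....
...o.o
gen 12: o.ooo.
.ooo.o
o.o.oo
oo....
oooo.o
gen 13: o.ooo.
.ooo..
o.o...
oo...o
oooo.o
gen 14: .oooo.
oooo..
o.o...
oo...o
oooo.o
gen 15: .ooo.o
oooo.o
o.o...
oo...o
oooo.o
gen 16: ..oo.o
...o.o
ooo...
oo...o
oooo.o
gen 17: oo.o.o
.o.o.o
ooo...
oo...o
oooo.o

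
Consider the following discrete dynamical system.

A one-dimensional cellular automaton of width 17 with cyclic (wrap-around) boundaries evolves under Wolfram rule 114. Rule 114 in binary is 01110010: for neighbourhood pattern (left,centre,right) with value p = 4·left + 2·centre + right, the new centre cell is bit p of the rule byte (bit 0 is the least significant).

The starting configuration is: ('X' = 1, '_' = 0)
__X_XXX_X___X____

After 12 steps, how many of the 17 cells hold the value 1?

10

step 0: __X_XXX_X___X____
step 1: _X_X__XX_X_X_X___
step 2: X_X_XX_XX_X_X_X__
step 3: _X_X_XX_XX_X_X_XX
step 4: X_X_X_XX_XX_X_X_X
step 5: XX_X_X_XX_XX_X_X_
step 6: _XX_X_X_XX_XX_X_X
step 7: X_XX_X_X_XX_XX_X_
step 8: _X_XX_X_X_XX_XX_X
step 9: X_X_XX_X_X_XX_XX_
step 10: _X_X_XX_X_X_XX_XX
step 11: X_X_X_XX_X_X_XX_X
step 12: XX_X_X_XX_X_X_XX_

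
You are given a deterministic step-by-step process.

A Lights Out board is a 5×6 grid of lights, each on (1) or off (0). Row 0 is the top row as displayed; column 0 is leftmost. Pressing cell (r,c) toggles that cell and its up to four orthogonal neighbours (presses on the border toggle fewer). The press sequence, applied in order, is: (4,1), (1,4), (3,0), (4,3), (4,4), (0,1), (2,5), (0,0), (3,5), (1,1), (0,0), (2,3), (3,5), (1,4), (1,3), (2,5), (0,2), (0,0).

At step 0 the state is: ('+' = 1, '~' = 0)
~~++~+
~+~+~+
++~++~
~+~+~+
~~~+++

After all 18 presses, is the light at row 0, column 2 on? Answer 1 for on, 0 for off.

gen 0: ~~++~+
~+~+~+
++~++~
~+~+~+
~~~+++
gen 1: ~~++~+
~+~+~+
++~++~
~~~+~+
++++++
gen 2: ~~++++
~+~~+~
++~+~~
~~~+~+
++++++
gen 3: ~~++++
~+~~+~
~+~+~~
++~+~+
~+++++
gen 4: ~~++++
~+~~+~
~+~+~~
++~~~+
~+~~~+
gen 5: ~~++++
~+~~+~
~+~+~~
++~~++
~+~++~
gen 6: ++~+++
~~~~+~
~+~+~~
++~~++
~+~++~
gen 7: ++~+++
~~~~++
~+~+++
++~~+~
~+~++~
gen 8: ~~~+++
+~~~++
~+~+++
++~~+~
~+~++~
gen 9: ~~~+++
+~~~++
~+~++~
++~~~+
~+~+++
gen 10: ~+~+++
~++~++
~~~++~
++~~~+
~+~+++
gen 11: +~~+++
+++~++
~~~++~
++~~~+
~+~+++
gen 12: +~~+++
++++++
~~+~~~
++~+~+
~+~+++
gen 13: +~~+++
++++++
~~+~~+
++~++~
~+~++~
gen 14: +~~+~+
+++~~~
~~+~++
++~++~
~+~++~
gen 15: +~~~~+
++~++~
~~++++
++~++~
~+~++~
gen 16: +~~~~+
++~+++
~~++~~
++~+++
~+~++~
gen 17: ++++~+
++++++
~~++~~
++~+++
~+~++~
gen 18: ~~++~+
~+++++
~~++~~
++~+++
~+~++~

1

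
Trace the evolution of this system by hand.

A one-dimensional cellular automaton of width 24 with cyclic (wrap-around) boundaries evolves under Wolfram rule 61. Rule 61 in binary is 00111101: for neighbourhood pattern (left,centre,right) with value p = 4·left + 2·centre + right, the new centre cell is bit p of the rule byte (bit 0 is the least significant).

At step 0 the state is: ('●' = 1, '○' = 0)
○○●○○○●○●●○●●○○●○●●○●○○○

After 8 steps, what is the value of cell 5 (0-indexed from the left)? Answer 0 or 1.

0) ○○●○○○●○●●○●●○○●○●●○●○○○
1) ●○●●●○●●●○●●○●○●●●○●●●●●
2) ○●●○○●●○○●●○●●●●○○●●○○○○
3) ○●○●○●○●○●○●●○○○●○●○●●●●
4) ●●●●●●●●●●●●○●●○●●●●●○○○
5) ●○○○○○○○○○○○●●○●●○○○○●●○
6) ●●●●●●●●●●●○●○●●○●●●○●○●
7) ○○○○○○○○○○○●●●●○●●○○●●●●
8) ●●●●●●●●●●○●○○○●●○●○●○○○

1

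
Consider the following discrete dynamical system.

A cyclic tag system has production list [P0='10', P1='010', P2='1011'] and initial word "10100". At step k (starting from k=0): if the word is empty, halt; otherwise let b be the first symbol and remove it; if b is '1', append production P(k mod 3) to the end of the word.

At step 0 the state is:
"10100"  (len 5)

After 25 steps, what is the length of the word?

0) "10100"  (len 5)
1) "010010"  (len 6)
2) "10010"  (len 5)
3) "00101011"  (len 8)
4) "0101011"  (len 7)
5) "101011"  (len 6)
6) "010111011"  (len 9)
7) "10111011"  (len 8)
8) "0111011010"  (len 10)
9) "111011010"  (len 9)
10) "1101101010"  (len 10)
11) "101101010010"  (len 12)
12) "011010100101011"  (len 15)
13) "11010100101011"  (len 14)
14) "1010100101011010"  (len 16)
15) "0101001010110101011"  (len 19)
16) "101001010110101011"  (len 18)
17) "01001010110101011010"  (len 20)
18) "1001010110101011010"  (len 19)
19) "00101011010101101010"  (len 20)
20) "0101011010101101010"  (len 19)
21) "101011010101101010"  (len 18)
22) "0101101010110101010"  (len 19)
23) "101101010110101010"  (len 18)
24) "011010101101010101011"  (len 21)
25) "11010101101010101011"  (len 20)

20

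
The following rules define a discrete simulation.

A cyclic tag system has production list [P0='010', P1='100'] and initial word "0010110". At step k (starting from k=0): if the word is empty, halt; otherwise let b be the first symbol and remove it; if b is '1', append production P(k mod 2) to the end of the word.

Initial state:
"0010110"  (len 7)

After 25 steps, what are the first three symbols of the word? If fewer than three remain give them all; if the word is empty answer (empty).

gen 0: "0010110"  (len 7)
gen 1: "010110"  (len 6)
gen 2: "10110"  (len 5)
gen 3: "0110010"  (len 7)
gen 4: "110010"  (len 6)
gen 5: "10010010"  (len 8)
gen 6: "0010010100"  (len 10)
gen 7: "010010100"  (len 9)
gen 8: "10010100"  (len 8)
gen 9: "0010100010"  (len 10)
gen 10: "010100010"  (len 9)
gen 11: "10100010"  (len 8)
gen 12: "0100010100"  (len 10)
gen 13: "100010100"  (len 9)
gen 14: "00010100100"  (len 11)
gen 15: "0010100100"  (len 10)
gen 16: "010100100"  (len 9)
gen 17: "10100100"  (len 8)
gen 18: "0100100100"  (len 10)
gen 19: "100100100"  (len 9)
gen 20: "00100100100"  (len 11)
gen 21: "0100100100"  (len 10)
gen 22: "100100100"  (len 9)
gen 23: "00100100010"  (len 11)
gen 24: "0100100010"  (len 10)
gen 25: "100100010"  (len 9)

100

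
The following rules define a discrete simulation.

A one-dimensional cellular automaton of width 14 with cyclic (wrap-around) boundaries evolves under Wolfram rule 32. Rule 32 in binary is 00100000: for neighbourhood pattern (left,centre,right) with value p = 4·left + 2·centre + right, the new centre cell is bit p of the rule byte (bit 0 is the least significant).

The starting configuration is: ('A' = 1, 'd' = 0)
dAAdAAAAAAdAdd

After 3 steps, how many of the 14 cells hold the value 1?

0

t=0: dAAdAAAAAAdAdd
t=1: dddAddddddAddd
t=2: dddddddddddddd
t=3: dddddddddddddd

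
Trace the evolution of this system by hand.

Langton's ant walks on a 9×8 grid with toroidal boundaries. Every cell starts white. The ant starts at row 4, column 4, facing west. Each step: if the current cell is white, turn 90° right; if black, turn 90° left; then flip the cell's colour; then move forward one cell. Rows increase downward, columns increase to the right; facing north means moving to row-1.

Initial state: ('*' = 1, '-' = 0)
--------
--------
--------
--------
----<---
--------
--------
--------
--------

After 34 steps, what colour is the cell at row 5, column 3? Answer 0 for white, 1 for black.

1

gen 0: --------
--------
--------
--------
----<---
--------
--------
--------
--------
gen 1: --------
--------
--------
----^---
----*---
--------
--------
--------
--------
gen 2: --------
--------
--------
----*>--
----*---
--------
--------
--------
--------
gen 3: --------
--------
--------
----**--
----*v--
--------
--------
--------
--------
gen 4: --------
--------
--------
----**--
----<*--
--------
--------
--------
--------
gen 5: --------
--------
--------
----**--
-----*--
----v---
--------
--------
--------
gen 6: --------
--------
--------
----**--
-----*--
---<*---
--------
--------
--------
gen 7: --------
--------
--------
----**--
---^-*--
---**---
--------
--------
--------
gen 8: --------
--------
--------
----**--
---*>*--
---**---
--------
--------
--------
gen 9: --------
--------
--------
----**--
---***--
---*v---
--------
--------
--------
gen 10: --------
--------
--------
----**--
---***--
---*->--
--------
--------
--------
gen 11: --------
--------
--------
----**--
---***--
---*-*--
-----v--
--------
--------
gen 12: --------
--------
--------
----**--
---***--
---*-*--
----<*--
--------
--------
gen 13: --------
--------
--------
----**--
---***--
---*^*--
----**--
--------
--------
gen 14: --------
--------
--------
----**--
---***--
---**>--
----**--
--------
--------
gen 15: --------
--------
--------
----**--
---**^--
---**---
----**--
--------
--------
gen 16: --------
--------
--------
----**--
---*<---
---**---
----**--
--------
--------
gen 17: --------
--------
--------
----**--
---*----
---*v---
----**--
--------
--------
gen 18: --------
--------
--------
----**--
---*----
---*->--
----**--
--------
--------
gen 19: --------
--------
--------
----**--
---*----
---*-*--
----*v--
--------
--------
gen 20: --------
--------
--------
----**--
---*----
---*-*--
----*->-
--------
--------
gen 21: --------
--------
--------
----**--
---*----
---*-*--
----*-*-
------v-
--------
gen 22: --------
--------
--------
----**--
---*----
---*-*--
----*-*-
-----<*-
--------
gen 23: --------
--------
--------
----**--
---*----
---*-*--
----*^*-
-----**-
--------
gen 24: --------
--------
--------
----**--
---*----
---*-*--
----**>-
-----**-
--------
gen 25: --------
--------
--------
----**--
---*----
---*-*^-
----**--
-----**-
--------
gen 26: --------
--------
--------
----**--
---*----
---*-**>
----**--
-----**-
--------
gen 27: --------
--------
--------
----**--
---*----
---*-***
----**-v
-----**-
--------
gen 28: --------
--------
--------
----**--
---*----
---*-***
----**<*
-----**-
--------
gen 29: --------
--------
--------
----**--
---*----
---*-*^*
----****
-----**-
--------
gen 30: --------
--------
--------
----**--
---*----
---*-<-*
----****
-----**-
--------
gen 31: --------
--------
--------
----**--
---*----
---*---*
----*v**
-----**-
--------
gen 32: --------
--------
--------
----**--
---*----
---*---*
----*->*
-----**-
--------
gen 33: --------
--------
--------
----**--
---*----
---*--^*
----*--*
-----**-
--------
gen 34: --------
--------
--------
----**--
---*----
---*--*>
----*--*
-----**-
--------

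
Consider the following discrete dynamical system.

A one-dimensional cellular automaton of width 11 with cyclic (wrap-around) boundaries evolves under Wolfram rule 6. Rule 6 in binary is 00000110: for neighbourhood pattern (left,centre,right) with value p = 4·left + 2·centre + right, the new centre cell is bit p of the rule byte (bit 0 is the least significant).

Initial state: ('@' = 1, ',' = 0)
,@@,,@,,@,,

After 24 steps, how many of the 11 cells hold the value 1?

3

0) ,@@,,@,,@,,
1) @,,,@@,@@,,
2) @,,@,,,,,,@
3) ,,@@,,,,,@,
4) ,@,,,,,,@@,
5) @@,,,,,@,,,
6) ,,,,,,@@,,@
7) ,,,,,@,,,@@
8) ,,,,@@,,@,,
9) ,,,@,,,@@,,
10) ,,@@,,@,,,,
11) ,@,,,@@,,,,
12) @@,,@,,,,,,
13) ,,,@@,,,,,@
14) ,,@,,,,,,@@
15) ,@@,,,,,@,,
16) @,,,,,,@@,,
17) @,,,,,@,,,@
18) ,,,,,@@,,@,
19) ,,,,@,,,@@,
20) ,,,@@,,@,,,
21) ,,@,,,@@,,,
22) ,@@,,@,,,,,
23) @,,,@@,,,,,
24) @,,@,,,,,,@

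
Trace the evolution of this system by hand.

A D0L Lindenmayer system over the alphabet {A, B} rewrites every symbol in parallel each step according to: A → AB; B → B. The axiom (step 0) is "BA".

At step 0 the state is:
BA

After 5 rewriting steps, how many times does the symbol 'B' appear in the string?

6

t=0: BA
t=1: BAB
t=2: BABB
t=3: BABBB
t=4: BABBBB
t=5: BABBBBB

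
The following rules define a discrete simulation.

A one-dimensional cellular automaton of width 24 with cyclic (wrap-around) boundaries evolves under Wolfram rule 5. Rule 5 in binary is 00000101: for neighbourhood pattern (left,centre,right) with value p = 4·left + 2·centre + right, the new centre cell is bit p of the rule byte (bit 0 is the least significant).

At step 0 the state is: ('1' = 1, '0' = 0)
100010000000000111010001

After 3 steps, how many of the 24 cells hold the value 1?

0) 100010000000000111010001
1) 001010111111110000010100
2) 101010000000000111010101
3) 001010111111110000010100

12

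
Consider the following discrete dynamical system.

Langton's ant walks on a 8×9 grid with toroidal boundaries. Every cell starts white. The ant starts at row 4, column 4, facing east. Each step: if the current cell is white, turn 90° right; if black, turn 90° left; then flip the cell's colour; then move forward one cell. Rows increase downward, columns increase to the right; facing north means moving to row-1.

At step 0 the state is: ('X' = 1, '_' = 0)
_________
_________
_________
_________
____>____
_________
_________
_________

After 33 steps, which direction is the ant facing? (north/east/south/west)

step 0: _________
_________
_________
_________
____>____
_________
_________
_________
step 1: _________
_________
_________
_________
____X____
____v____
_________
_________
step 2: _________
_________
_________
_________
____X____
___<X____
_________
_________
step 3: _________
_________
_________
_________
___^X____
___XX____
_________
_________
step 4: _________
_________
_________
_________
___X>____
___XX____
_________
_________
step 5: _________
_________
_________
____^____
___X_____
___XX____
_________
_________
step 6: _________
_________
_________
____X>___
___X_____
___XX____
_________
_________
step 7: _________
_________
_________
____XX___
___X_v___
___XX____
_________
_________
step 8: _________
_________
_________
____XX___
___X<X___
___XX____
_________
_________
step 9: _________
_________
_________
____^X___
___XXX___
___XX____
_________
_________
step 10: _________
_________
_________
___<_X___
___XXX___
___XX____
_________
_________
step 11: _________
_________
___^_____
___X_X___
___XXX___
___XX____
_________
_________
step 12: _________
_________
___X>____
___X_X___
___XXX___
___XX____
_________
_________
step 13: _________
_________
___XX____
___XvX___
___XXX___
___XX____
_________
_________
step 14: _________
_________
___XX____
___<XX___
___XXX___
___XX____
_________
_________
step 15: _________
_________
___XX____
____XX___
___vXX___
___XX____
_________
_________
step 16: _________
_________
___XX____
____XX___
____>X___
___XX____
_________
_________
step 17: _________
_________
___XX____
____^X___
_____X___
___XX____
_________
_________
step 18: _________
_________
___XX____
___<_X___
_____X___
___XX____
_________
_________
step 19: _________
_________
___^X____
___X_X___
_____X___
___XX____
_________
_________
step 20: _________
_________
__<_X____
___X_X___
_____X___
___XX____
_________
_________
step 21: _________
__^______
__X_X____
___X_X___
_____X___
___XX____
_________
_________
step 22: _________
__X>_____
__X_X____
___X_X___
_____X___
___XX____
_________
_________
step 23: _________
__XX_____
__XvX____
___X_X___
_____X___
___XX____
_________
_________
step 24: _________
__XX_____
__<XX____
___X_X___
_____X___
___XX____
_________
_________
step 25: _________
__XX_____
___XX____
__vX_X___
_____X___
___XX____
_________
_________
step 26: _________
__XX_____
___XX____
_<XX_X___
_____X___
___XX____
_________
_________
step 27: _________
__XX_____
_^_XX____
_XXX_X___
_____X___
___XX____
_________
_________
step 28: _________
__XX_____
_X>XX____
_XXX_X___
_____X___
___XX____
_________
_________
step 29: _________
__XX_____
_XXXX____
_XvX_X___
_____X___
___XX____
_________
_________
step 30: _________
__XX_____
_XXXX____
_X_>_X___
_____X___
___XX____
_________
_________
step 31: _________
__XX_____
_XX^X____
_X___X___
_____X___
___XX____
_________
_________
step 32: _________
__XX_____
_X<_X____
_X___X___
_____X___
___XX____
_________
_________
step 33: _________
__XX_____
_X__X____
_Xv__X___
_____X___
___XX____
_________
_________

south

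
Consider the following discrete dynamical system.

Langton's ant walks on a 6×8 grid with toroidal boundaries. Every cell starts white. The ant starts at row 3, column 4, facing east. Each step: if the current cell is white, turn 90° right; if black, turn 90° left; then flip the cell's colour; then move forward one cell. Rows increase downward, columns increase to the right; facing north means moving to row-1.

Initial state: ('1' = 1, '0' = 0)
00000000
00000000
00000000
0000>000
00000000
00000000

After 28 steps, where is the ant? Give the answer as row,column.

k=0  00000000
00000000
00000000
0000>000
00000000
00000000
k=1  00000000
00000000
00000000
00001000
0000v000
00000000
k=2  00000000
00000000
00000000
00001000
000<1000
00000000
k=3  00000000
00000000
00000000
000^1000
00011000
00000000
k=4  00000000
00000000
00000000
0001>000
00011000
00000000
k=5  00000000
00000000
0000^000
00010000
00011000
00000000
k=6  00000000
00000000
00001>00
00010000
00011000
00000000
k=7  00000000
00000000
00001100
00010v00
00011000
00000000
k=8  00000000
00000000
00001100
0001<100
00011000
00000000
k=9  00000000
00000000
0000^100
00011100
00011000
00000000
k=10  00000000
00000000
000<0100
00011100
00011000
00000000
k=11  00000000
000^0000
00010100
00011100
00011000
00000000
k=12  00000000
0001>000
00010100
00011100
00011000
00000000
k=13  00000000
00011000
0001v100
00011100
00011000
00000000
k=14  00000000
00011000
000<1100
00011100
00011000
00000000
k=15  00000000
00011000
00001100
000v1100
00011000
00000000
k=16  00000000
00011000
00001100
0000>100
00011000
00000000
k=17  00000000
00011000
0000^100
00000100
00011000
00000000
k=18  00000000
00011000
000<0100
00000100
00011000
00000000
k=19  00000000
000^1000
00010100
00000100
00011000
00000000
k=20  00000000
00<01000
00010100
00000100
00011000
00000000
k=21  00^00000
00101000
00010100
00000100
00011000
00000000
k=22  001>0000
00101000
00010100
00000100
00011000
00000000
k=23  00110000
001v1000
00010100
00000100
00011000
00000000
k=24  00110000
00<11000
00010100
00000100
00011000
00000000
k=25  00110000
00011000
00v10100
00000100
00011000
00000000
k=26  00110000
00011000
0<110100
00000100
00011000
00000000
k=27  00110000
0^011000
01110100
00000100
00011000
00000000
k=28  00110000
01>11000
01110100
00000100
00011000
00000000

1,2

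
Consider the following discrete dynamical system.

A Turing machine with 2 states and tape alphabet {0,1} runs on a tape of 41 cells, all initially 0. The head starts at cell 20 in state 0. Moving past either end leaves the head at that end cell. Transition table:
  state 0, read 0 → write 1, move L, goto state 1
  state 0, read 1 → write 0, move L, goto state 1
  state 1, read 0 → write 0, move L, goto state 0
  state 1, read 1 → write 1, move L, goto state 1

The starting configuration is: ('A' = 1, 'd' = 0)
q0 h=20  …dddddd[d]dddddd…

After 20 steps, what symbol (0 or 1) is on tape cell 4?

1

gen 0: q0 h=20  …dddddd[d]dddddd…
gen 1: q1 h=19  …dddddd[d]Addddd…
gen 2: q0 h=18  …dddddd[d]dAdddd…
gen 3: q1 h=17  …dddddd[d]AdAddd…
gen 4: q0 h=16  …dddddd[d]dAdAdd…
gen 5: q1 h=15  …dddddd[d]AdAdAd…
gen 6: q0 h=14  …dddddd[d]dAdAdA…
gen 7: q1 h=13  …dddddd[d]AdAdAd…
gen 8: q0 h=12  …dddddd[d]dAdAdA…
gen 9: q1 h=11  …dddddd[d]AdAdAd…
gen 10: q0 h=10  …dddddd[d]dAdAdA…
gen 11: q1 h= 9  …dddddd[d]AdAdAd…
gen 12: q0 h= 8  …dddddd[d]dAdAdA…
gen 13: q1 h= 7  …dddddd[d]AdAdAd…
gen 14: q0 h= 6  |dddddd[d]dAdAdA…
gen 15: q1 h= 5  |ddddd[d]AdAdAd…
gen 16: q0 h= 4  |dddd[d]dAdAdA…
gen 17: q1 h= 3  |ddd[d]AdAdAd…
gen 18: q0 h= 2  |dd[d]dAdAdA…
gen 19: q1 h= 1  |d[d]AdAdAd…
gen 20: q0 h= 0  |[d]dAdAdA…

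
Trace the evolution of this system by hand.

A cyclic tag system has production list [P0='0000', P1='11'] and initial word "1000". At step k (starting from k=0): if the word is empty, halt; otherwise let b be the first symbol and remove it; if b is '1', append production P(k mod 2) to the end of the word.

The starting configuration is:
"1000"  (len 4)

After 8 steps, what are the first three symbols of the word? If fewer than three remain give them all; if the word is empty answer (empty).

(empty)

gen 0: "1000"  (len 4)
gen 1: "0000000"  (len 7)
gen 2: "000000"  (len 6)
gen 3: "00000"  (len 5)
gen 4: "0000"  (len 4)
gen 5: "000"  (len 3)
gen 6: "00"  (len 2)
gen 7: "0"  (len 1)
gen 8: (halted — word empty)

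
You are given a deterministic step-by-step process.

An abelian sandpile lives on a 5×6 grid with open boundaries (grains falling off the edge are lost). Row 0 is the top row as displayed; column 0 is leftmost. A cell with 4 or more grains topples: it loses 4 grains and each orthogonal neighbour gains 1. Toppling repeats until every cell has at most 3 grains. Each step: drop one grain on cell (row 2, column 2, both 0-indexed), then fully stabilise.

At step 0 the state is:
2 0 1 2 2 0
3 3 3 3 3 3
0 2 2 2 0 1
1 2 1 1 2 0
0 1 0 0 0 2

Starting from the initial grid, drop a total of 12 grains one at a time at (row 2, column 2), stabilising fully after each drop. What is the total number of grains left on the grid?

49

t=0: 2 0 1 2 2 0
3 3 3 3 3 3
0 2 2 2 0 1
1 2 1 1 2 0
0 1 0 0 0 2
t=1: 2 0 1 2 2 0
3 3 3 3 3 3
0 2 3 2 0 1
1 2 1 1 2 0
0 1 0 0 0 2
t=2: 3 1 2 3 3 1
0 2 2 2 1 0
2 0 3 0 2 2
1 3 2 2 2 0
0 1 0 0 0 2
t=3: 3 1 2 3 3 1
0 2 3 2 1 0
2 1 0 1 2 2
1 3 3 2 2 0
0 1 0 0 0 2
t=4: 3 1 2 3 3 1
0 2 3 2 1 0
2 1 1 1 2 2
1 3 3 2 2 0
0 1 0 0 0 2
t=5: 3 1 2 3 3 1
0 2 3 2 1 0
2 1 2 1 2 2
1 3 3 2 2 0
0 1 0 0 0 2
t=6: 3 1 2 3 3 1
0 2 3 2 1 0
2 1 3 1 2 2
1 3 3 2 2 0
0 1 0 0 0 2
t=7: 3 1 3 3 3 1
0 3 0 3 1 0
2 3 2 2 2 2
2 0 1 3 2 0
0 2 1 0 0 2
t=8: 3 1 3 3 3 1
0 3 0 3 1 0
2 3 3 2 2 2
2 0 1 3 2 0
0 2 1 0 0 2
t=9: 3 2 3 3 3 1
1 0 2 3 1 0
3 1 1 3 2 2
2 1 2 3 2 0
0 2 1 0 0 2
t=10: 3 2 3 3 3 1
1 0 2 3 1 0
3 1 2 3 2 2
2 1 2 3 2 0
0 2 1 0 0 2
t=11: 3 2 3 3 3 1
1 0 2 3 1 0
3 1 3 3 2 2
2 1 2 3 2 0
0 2 1 0 0 2
t=12: 3 3 1 2 0 2
1 1 1 2 3 0
3 2 3 2 3 2
2 2 0 1 3 0
0 2 2 1 0 2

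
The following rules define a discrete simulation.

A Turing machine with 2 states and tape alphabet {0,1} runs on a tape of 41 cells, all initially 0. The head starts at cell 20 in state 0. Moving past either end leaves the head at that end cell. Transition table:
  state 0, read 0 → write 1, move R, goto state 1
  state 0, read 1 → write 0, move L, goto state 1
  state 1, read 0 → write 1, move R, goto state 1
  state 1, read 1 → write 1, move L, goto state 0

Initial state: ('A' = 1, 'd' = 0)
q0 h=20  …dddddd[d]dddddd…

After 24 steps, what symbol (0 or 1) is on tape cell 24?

k=0  q0 h=20  …dddddd[d]dddddd…
k=1  q1 h=21  …dddddA[d]dddddd…
k=2  q1 h=22  …ddddAA[d]dddddd…
k=3  q1 h=23  …dddAAA[d]dddddd…
k=4  q1 h=24  …ddAAAA[d]dddddd…
k=5  q1 h=25  …dAAAAA[d]dddddd…
k=6  q1 h=26  …AAAAAA[d]dddddd…
k=7  q1 h=27  …AAAAAA[d]dddddd…
k=8  q1 h=28  …AAAAAA[d]dddddd…
k=9  q1 h=29  …AAAAAA[d]dddddd…
k=10  q1 h=30  …AAAAAA[d]dddddd…
k=11  q1 h=31  …AAAAAA[d]dddddd…
k=12  q1 h=32  …AAAAAA[d]dddddd…
k=13  q1 h=33  …AAAAAA[d]dddddd…
k=14  q1 h=34  …AAAAAA[d]dddddd|
k=15  q1 h=35  …AAAAAA[d]ddddd|
k=16  q1 h=36  …AAAAAA[d]dddd|
k=17  q1 h=37  …AAAAAA[d]ddd|
k=18  q1 h=38  …AAAAAA[d]dd|
k=19  q1 h=39  …AAAAAA[d]d|
k=20  q1 h=40  …AAAAAA[d]|
k=21  q1 h=40  …AAAAAA[A]|
k=22  q0 h=39  …AAAAAA[A]A|
k=23  q1 h=38  …AAAAAA[A]dA|
k=24  q0 h=37  …AAAAAA[A]AdA|

1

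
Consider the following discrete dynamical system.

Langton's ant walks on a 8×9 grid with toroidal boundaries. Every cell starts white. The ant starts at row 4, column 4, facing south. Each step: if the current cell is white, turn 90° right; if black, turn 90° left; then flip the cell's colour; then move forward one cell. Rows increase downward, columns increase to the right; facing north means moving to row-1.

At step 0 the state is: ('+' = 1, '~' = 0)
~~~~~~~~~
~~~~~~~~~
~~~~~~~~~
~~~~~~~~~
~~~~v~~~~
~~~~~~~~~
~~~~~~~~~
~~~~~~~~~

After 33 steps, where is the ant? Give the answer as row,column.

[0] ~~~~~~~~~
~~~~~~~~~
~~~~~~~~~
~~~~~~~~~
~~~~v~~~~
~~~~~~~~~
~~~~~~~~~
~~~~~~~~~
[1] ~~~~~~~~~
~~~~~~~~~
~~~~~~~~~
~~~~~~~~~
~~~<+~~~~
~~~~~~~~~
~~~~~~~~~
~~~~~~~~~
[2] ~~~~~~~~~
~~~~~~~~~
~~~~~~~~~
~~~^~~~~~
~~~++~~~~
~~~~~~~~~
~~~~~~~~~
~~~~~~~~~
[3] ~~~~~~~~~
~~~~~~~~~
~~~~~~~~~
~~~+>~~~~
~~~++~~~~
~~~~~~~~~
~~~~~~~~~
~~~~~~~~~
[4] ~~~~~~~~~
~~~~~~~~~
~~~~~~~~~
~~~++~~~~
~~~+v~~~~
~~~~~~~~~
~~~~~~~~~
~~~~~~~~~
[5] ~~~~~~~~~
~~~~~~~~~
~~~~~~~~~
~~~++~~~~
~~~+~>~~~
~~~~~~~~~
~~~~~~~~~
~~~~~~~~~
[6] ~~~~~~~~~
~~~~~~~~~
~~~~~~~~~
~~~++~~~~
~~~+~+~~~
~~~~~v~~~
~~~~~~~~~
~~~~~~~~~
[7] ~~~~~~~~~
~~~~~~~~~
~~~~~~~~~
~~~++~~~~
~~~+~+~~~
~~~~<+~~~
~~~~~~~~~
~~~~~~~~~
[8] ~~~~~~~~~
~~~~~~~~~
~~~~~~~~~
~~~++~~~~
~~~+^+~~~
~~~~++~~~
~~~~~~~~~
~~~~~~~~~
[9] ~~~~~~~~~
~~~~~~~~~
~~~~~~~~~
~~~++~~~~
~~~++>~~~
~~~~++~~~
~~~~~~~~~
~~~~~~~~~
[10] ~~~~~~~~~
~~~~~~~~~
~~~~~~~~~
~~~++^~~~
~~~++~~~~
~~~~++~~~
~~~~~~~~~
~~~~~~~~~
[11] ~~~~~~~~~
~~~~~~~~~
~~~~~~~~~
~~~+++>~~
~~~++~~~~
~~~~++~~~
~~~~~~~~~
~~~~~~~~~
[12] ~~~~~~~~~
~~~~~~~~~
~~~~~~~~~
~~~++++~~
~~~++~v~~
~~~~++~~~
~~~~~~~~~
~~~~~~~~~
[13] ~~~~~~~~~
~~~~~~~~~
~~~~~~~~~
~~~++++~~
~~~++<+~~
~~~~++~~~
~~~~~~~~~
~~~~~~~~~
[14] ~~~~~~~~~
~~~~~~~~~
~~~~~~~~~
~~~++^+~~
~~~++++~~
~~~~++~~~
~~~~~~~~~
~~~~~~~~~
[15] ~~~~~~~~~
~~~~~~~~~
~~~~~~~~~
~~~+<~+~~
~~~++++~~
~~~~++~~~
~~~~~~~~~
~~~~~~~~~
[16] ~~~~~~~~~
~~~~~~~~~
~~~~~~~~~
~~~+~~+~~
~~~+v++~~
~~~~++~~~
~~~~~~~~~
~~~~~~~~~
[17] ~~~~~~~~~
~~~~~~~~~
~~~~~~~~~
~~~+~~+~~
~~~+~>+~~
~~~~++~~~
~~~~~~~~~
~~~~~~~~~
[18] ~~~~~~~~~
~~~~~~~~~
~~~~~~~~~
~~~+~^+~~
~~~+~~+~~
~~~~++~~~
~~~~~~~~~
~~~~~~~~~
[19] ~~~~~~~~~
~~~~~~~~~
~~~~~~~~~
~~~+~+>~~
~~~+~~+~~
~~~~++~~~
~~~~~~~~~
~~~~~~~~~
[20] ~~~~~~~~~
~~~~~~~~~
~~~~~~^~~
~~~+~+~~~
~~~+~~+~~
~~~~++~~~
~~~~~~~~~
~~~~~~~~~
[21] ~~~~~~~~~
~~~~~~~~~
~~~~~~+>~
~~~+~+~~~
~~~+~~+~~
~~~~++~~~
~~~~~~~~~
~~~~~~~~~
[22] ~~~~~~~~~
~~~~~~~~~
~~~~~~++~
~~~+~+~v~
~~~+~~+~~
~~~~++~~~
~~~~~~~~~
~~~~~~~~~
[23] ~~~~~~~~~
~~~~~~~~~
~~~~~~++~
~~~+~+<+~
~~~+~~+~~
~~~~++~~~
~~~~~~~~~
~~~~~~~~~
[24] ~~~~~~~~~
~~~~~~~~~
~~~~~~^+~
~~~+~+++~
~~~+~~+~~
~~~~++~~~
~~~~~~~~~
~~~~~~~~~
[25] ~~~~~~~~~
~~~~~~~~~
~~~~~<~+~
~~~+~+++~
~~~+~~+~~
~~~~++~~~
~~~~~~~~~
~~~~~~~~~
[26] ~~~~~~~~~
~~~~~^~~~
~~~~~+~+~
~~~+~+++~
~~~+~~+~~
~~~~++~~~
~~~~~~~~~
~~~~~~~~~
[27] ~~~~~~~~~
~~~~~+>~~
~~~~~+~+~
~~~+~+++~
~~~+~~+~~
~~~~++~~~
~~~~~~~~~
~~~~~~~~~
[28] ~~~~~~~~~
~~~~~++~~
~~~~~+v+~
~~~+~+++~
~~~+~~+~~
~~~~++~~~
~~~~~~~~~
~~~~~~~~~
[29] ~~~~~~~~~
~~~~~++~~
~~~~~<++~
~~~+~+++~
~~~+~~+~~
~~~~++~~~
~~~~~~~~~
~~~~~~~~~
[30] ~~~~~~~~~
~~~~~++~~
~~~~~~++~
~~~+~v++~
~~~+~~+~~
~~~~++~~~
~~~~~~~~~
~~~~~~~~~
[31] ~~~~~~~~~
~~~~~++~~
~~~~~~++~
~~~+~~>+~
~~~+~~+~~
~~~~++~~~
~~~~~~~~~
~~~~~~~~~
[32] ~~~~~~~~~
~~~~~++~~
~~~~~~^+~
~~~+~~~+~
~~~+~~+~~
~~~~++~~~
~~~~~~~~~
~~~~~~~~~
[33] ~~~~~~~~~
~~~~~++~~
~~~~~<~+~
~~~+~~~+~
~~~+~~+~~
~~~~++~~~
~~~~~~~~~
~~~~~~~~~

2,5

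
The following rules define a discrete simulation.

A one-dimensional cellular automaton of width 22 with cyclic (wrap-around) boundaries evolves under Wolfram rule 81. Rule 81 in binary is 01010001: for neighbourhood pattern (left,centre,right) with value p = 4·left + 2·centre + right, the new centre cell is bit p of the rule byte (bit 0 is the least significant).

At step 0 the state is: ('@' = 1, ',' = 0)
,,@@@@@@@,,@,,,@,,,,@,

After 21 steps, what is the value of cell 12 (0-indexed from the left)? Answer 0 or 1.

k=0  ,,@@@@@@@,,@,,,@,,,,@,
k=1  @,,,,,,,@@,,@@,,@@@,,@
k=2  @@@@@@@,,@@,,@@,,,@@,,
k=3  ,,,,,,@@,,@@,,@@@,,@@,
k=4  @@@@@,,@@,,@@,,,@@,,@@
k=5  ,,,,@@,,@@,,@@@,,@@,,,
k=6  @@@,,@@,,@@,,,@@,,@@@@
k=7  ,,@@,,@@,,@@@,,@@,,,,,
k=8  @,,@@,,@@,,,@@,,@@@@@@
k=9  @@,,@@,,@@@,,@@,,,,,,,
k=10  ,@@,,@@,,,@@,,@@@@@@@,
k=11  ,,@@,,@@@,,@@,,,,,,,@@
k=12  @,,@@,,,@@,,@@@@@@@,,@
k=13  @@,,@@@,,@@,,,,,,,@@,,
k=14  ,@@,,,@@,,@@@@@@@,,@@,
k=15  ,,@@@,,@@,,,,,,,@@,,@@
k=16  @,,,@@,,@@@@@@@,,@@,,@
k=17  @@@,,@@,,,,,,,@@,,@@,,
k=18  ,,@@,,@@@@@@@,,@@,,@@,
k=19  @,,@@,,,,,,,@@,,@@,,@@
k=20  @@,,@@@@@@@,,@@,,@@,,,
k=21  ,@@,,,,,,,@@,,@@,,@@@,

0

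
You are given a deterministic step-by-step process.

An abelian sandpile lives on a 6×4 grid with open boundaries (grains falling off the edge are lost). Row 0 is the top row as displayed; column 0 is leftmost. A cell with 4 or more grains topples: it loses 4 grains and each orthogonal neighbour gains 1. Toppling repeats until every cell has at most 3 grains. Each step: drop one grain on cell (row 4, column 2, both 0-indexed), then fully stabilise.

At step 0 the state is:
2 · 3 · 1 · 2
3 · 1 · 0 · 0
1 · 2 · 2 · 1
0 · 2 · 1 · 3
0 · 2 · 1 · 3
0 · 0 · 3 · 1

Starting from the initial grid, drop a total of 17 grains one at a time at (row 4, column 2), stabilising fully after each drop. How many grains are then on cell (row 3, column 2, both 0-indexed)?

2

[0] 2 · 3 · 1 · 2
3 · 1 · 0 · 0
1 · 2 · 2 · 1
0 · 2 · 1 · 3
0 · 2 · 1 · 3
0 · 0 · 3 · 1
[1] 2 · 3 · 1 · 2
3 · 1 · 0 · 0
1 · 2 · 2 · 1
0 · 2 · 1 · 3
0 · 2 · 2 · 3
0 · 0 · 3 · 1
[2] 2 · 3 · 1 · 2
3 · 1 · 0 · 0
1 · 2 · 2 · 1
0 · 2 · 1 · 3
0 · 2 · 3 · 3
0 · 0 · 3 · 1
[3] 2 · 3 · 1 · 2
3 · 1 · 0 · 0
1 · 2 · 2 · 2
0 · 2 · 3 · 0
0 · 3 · 2 · 1
0 · 1 · 0 · 3
[4] 2 · 3 · 1 · 2
3 · 1 · 0 · 0
1 · 2 · 2 · 2
0 · 2 · 3 · 0
0 · 3 · 3 · 1
0 · 1 · 0 · 3
[5] 2 · 3 · 1 · 2
3 · 1 · 0 · 0
1 · 3 · 3 · 2
1 · 0 · 1 · 1
1 · 1 · 2 · 2
0 · 2 · 1 · 3
[6] 2 · 3 · 1 · 2
3 · 1 · 0 · 0
1 · 3 · 3 · 2
1 · 0 · 1 · 1
1 · 1 · 3 · 2
0 · 2 · 1 · 3
[7] 2 · 3 · 1 · 2
3 · 1 · 0 · 0
1 · 3 · 3 · 2
1 · 0 · 2 · 1
1 · 2 · 0 · 3
0 · 2 · 2 · 3
[8] 2 · 3 · 1 · 2
3 · 1 · 0 · 0
1 · 3 · 3 · 2
1 · 0 · 2 · 1
1 · 2 · 1 · 3
0 · 2 · 2 · 3
[9] 2 · 3 · 1 · 2
3 · 1 · 0 · 0
1 · 3 · 3 · 2
1 · 0 · 2 · 1
1 · 2 · 2 · 3
0 · 2 · 2 · 3
[10] 2 · 3 · 1 · 2
3 · 1 · 0 · 0
1 · 3 · 3 · 2
1 · 0 · 2 · 1
1 · 2 · 3 · 3
0 · 2 · 2 · 3
[11] 2 · 3 · 1 · 2
3 · 1 · 0 · 0
1 · 3 · 3 · 2
1 · 0 · 3 · 2
1 · 3 · 2 · 1
0 · 3 · 0 · 1
[12] 2 · 3 · 1 · 2
3 · 1 · 0 · 0
1 · 3 · 3 · 2
1 · 0 · 3 · 2
1 · 3 · 3 · 1
0 · 3 · 0 · 1
[13] 2 · 3 · 1 · 2
3 · 2 · 1 · 0
2 · 0 · 1 · 3
1 · 3 · 1 · 3
2 · 1 · 2 · 2
1 · 0 · 2 · 1
[14] 2 · 3 · 1 · 2
3 · 2 · 1 · 0
2 · 0 · 1 · 3
1 · 3 · 1 · 3
2 · 1 · 3 · 2
1 · 0 · 2 · 1
[15] 2 · 3 · 1 · 2
3 · 2 · 1 · 0
2 · 0 · 1 · 3
1 · 3 · 2 · 3
2 · 2 · 0 · 3
1 · 0 · 3 · 1
[16] 2 · 3 · 1 · 2
3 · 2 · 1 · 0
2 · 0 · 1 · 3
1 · 3 · 2 · 3
2 · 2 · 1 · 3
1 · 0 · 3 · 1
[17] 2 · 3 · 1 · 2
3 · 2 · 1 · 0
2 · 0 · 1 · 3
1 · 3 · 2 · 3
2 · 2 · 2 · 3
1 · 0 · 3 · 1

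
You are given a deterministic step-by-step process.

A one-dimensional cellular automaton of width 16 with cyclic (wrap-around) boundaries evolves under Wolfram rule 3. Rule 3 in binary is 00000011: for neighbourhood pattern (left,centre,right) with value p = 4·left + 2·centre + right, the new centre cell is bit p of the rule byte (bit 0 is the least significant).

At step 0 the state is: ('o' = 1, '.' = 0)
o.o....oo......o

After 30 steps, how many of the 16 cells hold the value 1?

6

0) o.o....oo......o
1) ....ooo...ooooo.
2) oooo....oo......
3) .....ooo...ooooo
4) .oooo....oo.....
5) o.....ooo...oooo
6) ..oooo....oo....
7) oo.....ooo...ooo
8) ...oooo....oo...
9) ooo.....ooo...oo
10) ....oooo....oo..
11) oooo.....ooo...o
12) .....oooo....oo.
13) ooooo.....ooo...
14) ......oooo....oo
15) .ooooo.....ooo..
16) o......oooo....o
17) ..ooooo.....ooo.
18) oo......oooo....
19) ...ooooo.....ooo
20) .oo......oooo...
21) o...ooooo.....oo
22) ..oo......oooo..
23) oo...ooooo.....o
24) ...oo......oooo.
25) ooo...ooooo.....
26) ....oo......oooo
27) .ooo...ooooo....
28) o....oo......ooo
29) ..ooo...ooooo...
30) oo....oo......oo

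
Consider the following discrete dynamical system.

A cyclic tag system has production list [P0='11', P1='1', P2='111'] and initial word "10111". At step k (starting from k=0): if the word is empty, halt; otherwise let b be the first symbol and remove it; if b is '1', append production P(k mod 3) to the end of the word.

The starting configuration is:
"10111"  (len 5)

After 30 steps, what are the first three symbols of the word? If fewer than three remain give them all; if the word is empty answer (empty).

step 0: "10111"  (len 5)
step 1: "011111"  (len 6)
step 2: "11111"  (len 5)
step 3: "1111111"  (len 7)
step 4: "11111111"  (len 8)
step 5: "11111111"  (len 8)
step 6: "1111111111"  (len 10)
step 7: "11111111111"  (len 11)
step 8: "11111111111"  (len 11)
step 9: "1111111111111"  (len 13)
step 10: "11111111111111"  (len 14)
step 11: "11111111111111"  (len 14)
step 12: "1111111111111111"  (len 16)
step 13: "11111111111111111"  (len 17)
step 14: "11111111111111111"  (len 17)
step 15: "1111111111111111111"  (len 19)
step 16: "11111111111111111111"  (len 20)
step 17: "11111111111111111111"  (len 20)
step 18: "1111111111111111111111"  (len 22)
step 19: "11111111111111111111111"  (len 23)
step 20: "11111111111111111111111"  (len 23)
step 21: "1111111111111111111111111"  (len 25)
step 22: "11111111111111111111111111"  (len 26)
step 23: "11111111111111111111111111"  (len 26)
step 24: "1111111111111111111111111111"  (len 28)
step 25: "11111111111111111111111111111"  (len 29)
step 26: "11111111111111111111111111111"  (len 29)
step 27: "1111111111111111111111111111111"  (len 31)
step 28: "11111111111111111111111111111111"  (len 32)
step 29: "11111111111111111111111111111111"  (len 32)
step 30: "1111111111111111111111111111111111"  (len 34)

111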